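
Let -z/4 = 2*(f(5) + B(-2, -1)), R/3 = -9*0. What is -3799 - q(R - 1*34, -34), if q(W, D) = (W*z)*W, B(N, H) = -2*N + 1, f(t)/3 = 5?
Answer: 181161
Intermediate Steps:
f(t) = 15 (f(t) = 3*5 = 15)
B(N, H) = 1 - 2*N
R = 0 (R = 3*(-9*0) = 3*0 = 0)
z = -160 (z = -8*(15 + (1 - 2*(-2))) = -8*(15 + (1 + 4)) = -8*(15 + 5) = -8*20 = -4*40 = -160)
q(W, D) = -160*W² (q(W, D) = (W*(-160))*W = (-160*W)*W = -160*W²)
-3799 - q(R - 1*34, -34) = -3799 - (-160)*(0 - 1*34)² = -3799 - (-160)*(0 - 34)² = -3799 - (-160)*(-34)² = -3799 - (-160)*1156 = -3799 - 1*(-184960) = -3799 + 184960 = 181161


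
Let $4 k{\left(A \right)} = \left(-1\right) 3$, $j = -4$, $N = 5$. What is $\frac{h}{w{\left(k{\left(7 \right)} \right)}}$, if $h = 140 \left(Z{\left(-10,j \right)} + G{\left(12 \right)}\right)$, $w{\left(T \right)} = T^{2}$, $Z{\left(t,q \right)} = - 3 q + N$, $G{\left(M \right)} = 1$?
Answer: $4480$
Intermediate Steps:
$k{\left(A \right)} = - \frac{3}{4}$ ($k{\left(A \right)} = \frac{\left(-1\right) 3}{4} = \frac{1}{4} \left(-3\right) = - \frac{3}{4}$)
$Z{\left(t,q \right)} = 5 - 3 q$ ($Z{\left(t,q \right)} = - 3 q + 5 = 5 - 3 q$)
$h = 2520$ ($h = 140 \left(\left(5 - -12\right) + 1\right) = 140 \left(\left(5 + 12\right) + 1\right) = 140 \left(17 + 1\right) = 140 \cdot 18 = 2520$)
$\frac{h}{w{\left(k{\left(7 \right)} \right)}} = \frac{2520}{\left(- \frac{3}{4}\right)^{2}} = \frac{2520}{\frac{9}{16}} = 2520 \cdot \frac{16}{9} = 4480$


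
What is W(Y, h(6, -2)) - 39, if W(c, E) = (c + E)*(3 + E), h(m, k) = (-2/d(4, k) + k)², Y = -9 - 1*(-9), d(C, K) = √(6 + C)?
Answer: -1/25 + 236*√10/25 ≈ 29.812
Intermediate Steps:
Y = 0 (Y = -9 + 9 = 0)
h(m, k) = (k - √10/5)² (h(m, k) = (-2/√(6 + 4) + k)² = (-2*√10/10 + k)² = (-√10/5 + k)² = (k - √10/5)²)
W(c, E) = (3 + E)*(E + c) (W(c, E) = (E + c)*(3 + E) = (3 + E)*(E + c))
W(Y, h(6, -2)) - 39 = (((-2 - 2*√10)²/10)² + 3*((-2 - 2*√10)²/10) + 3*0 + ((-2 - 2*√10)²/10)*0) - 39 = ((-2 - 2*√10)⁴/100 + 3*(-2 - 2*√10)²/10 + 0 + 0) - 39 = ((-2 - 2*√10)⁴/100 + 3*(-2 - 2*√10)²/10) - 39 = -39 + (-2 - 2*√10)⁴/100 + 3*(-2 - 2*√10)²/10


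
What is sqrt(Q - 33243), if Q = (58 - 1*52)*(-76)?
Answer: I*sqrt(33699) ≈ 183.57*I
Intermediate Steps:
Q = -456 (Q = (58 - 52)*(-76) = 6*(-76) = -456)
sqrt(Q - 33243) = sqrt(-456 - 33243) = sqrt(-33699) = I*sqrt(33699)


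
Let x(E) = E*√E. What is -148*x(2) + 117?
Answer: 117 - 296*√2 ≈ -301.61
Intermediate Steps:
x(E) = E^(3/2)
-148*x(2) + 117 = -296*√2 + 117 = 117 - 296*√2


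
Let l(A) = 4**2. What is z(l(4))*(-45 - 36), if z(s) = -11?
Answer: 891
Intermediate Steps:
l(A) = 16
z(l(4))*(-45 - 36) = -11*(-45 - 36) = -11*(-81) = 891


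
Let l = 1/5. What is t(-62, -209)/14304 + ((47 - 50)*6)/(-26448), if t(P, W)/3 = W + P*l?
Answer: -601017/13135840 ≈ -0.045754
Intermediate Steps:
l = ⅕ ≈ 0.20000
t(P, W) = 3*W + 3*P/5 (t(P, W) = 3*(W + P*(⅕)) = 3*(W + P/5) = 3*W + 3*P/5)
t(-62, -209)/14304 + ((47 - 50)*6)/(-26448) = (3*(-209) + (⅗)*(-62))/14304 + ((47 - 50)*6)/(-26448) = (-627 - 186/5)*(1/14304) - 3*6*(-1/26448) = -3321/5*1/14304 - 18*(-1/26448) = -1107/23840 + 3/4408 = -601017/13135840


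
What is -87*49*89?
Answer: -379407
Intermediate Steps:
-87*49*89 = -4263*89 = -379407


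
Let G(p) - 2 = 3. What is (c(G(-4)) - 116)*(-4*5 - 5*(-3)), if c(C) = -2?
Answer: 590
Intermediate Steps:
G(p) = 5 (G(p) = 2 + 3 = 5)
(c(G(-4)) - 116)*(-4*5 - 5*(-3)) = (-2 - 116)*(-4*5 - 5*(-3)) = -118*(-20 + 15) = -118*(-5) = 590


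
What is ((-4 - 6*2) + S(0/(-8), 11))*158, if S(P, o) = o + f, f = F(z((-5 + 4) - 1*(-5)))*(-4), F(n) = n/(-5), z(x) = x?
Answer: -1422/5 ≈ -284.40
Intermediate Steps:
F(n) = -n/5 (F(n) = n*(-⅕) = -n/5)
f = 16/5 (f = -((-5 + 4) - 1*(-5))/5*(-4) = -(-1 + 5)/5*(-4) = -⅕*4*(-4) = -⅘*(-4) = 16/5 ≈ 3.2000)
S(P, o) = 16/5 + o (S(P, o) = o + 16/5 = 16/5 + o)
((-4 - 6*2) + S(0/(-8), 11))*158 = ((-4 - 6*2) + (16/5 + 11))*158 = ((-4 - 12) + 71/5)*158 = (-16 + 71/5)*158 = -9/5*158 = -1422/5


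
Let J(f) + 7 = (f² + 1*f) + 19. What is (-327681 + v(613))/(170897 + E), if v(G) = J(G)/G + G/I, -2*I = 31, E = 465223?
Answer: -230222421/447710680 ≈ -0.51422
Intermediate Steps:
J(f) = 12 + f + f² (J(f) = -7 + ((f² + 1*f) + 19) = -7 + ((f² + f) + 19) = -7 + ((f + f²) + 19) = -7 + (19 + f + f²) = 12 + f + f²)
I = -31/2 (I = -½*31 = -31/2 ≈ -15.500)
v(G) = -2*G/31 + (12 + G + G²)/G (v(G) = (12 + G + G²)/G + G/(-31/2) = (12 + G + G²)/G + G*(-2/31) = (12 + G + G²)/G - 2*G/31 = -2*G/31 + (12 + G + G²)/G)
(-327681 + v(613))/(170897 + E) = (-327681 + (1 + 12/613 + (29/31)*613))/(170897 + 465223) = (-327681 + (1 + 12*(1/613) + 17777/31))/636120 = (-327681 + (1 + 12/613 + 17777/31))*(1/636120) = (-327681 + 10916676/19003)*(1/636120) = -6216005367/19003*1/636120 = -230222421/447710680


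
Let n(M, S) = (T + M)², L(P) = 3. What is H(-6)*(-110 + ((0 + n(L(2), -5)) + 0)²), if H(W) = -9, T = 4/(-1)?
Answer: 981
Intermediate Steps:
T = -4 (T = 4*(-1) = -4)
n(M, S) = (-4 + M)²
H(-6)*(-110 + ((0 + n(L(2), -5)) + 0)²) = -9*(-110 + ((0 + (-4 + 3)²) + 0)²) = -9*(-110 + ((0 + (-1)²) + 0)²) = -9*(-110 + ((0 + 1) + 0)²) = -9*(-110 + (1 + 0)²) = -9*(-110 + 1²) = -9*(-110 + 1) = -9*(-109) = 981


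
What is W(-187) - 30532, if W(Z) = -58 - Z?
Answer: -30403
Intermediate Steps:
W(-187) - 30532 = (-58 - 1*(-187)) - 30532 = (-58 + 187) - 30532 = 129 - 30532 = -30403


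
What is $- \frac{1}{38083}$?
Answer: $- \frac{1}{38083} \approx -2.6258 \cdot 10^{-5}$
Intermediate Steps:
$- \frac{1}{38083}$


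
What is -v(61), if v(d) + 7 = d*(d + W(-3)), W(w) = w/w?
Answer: -3775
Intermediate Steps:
W(w) = 1
v(d) = -7 + d*(1 + d) (v(d) = -7 + d*(d + 1) = -7 + d*(1 + d))
-v(61) = -(-7 + 61 + 61²) = -(-7 + 61 + 3721) = -1*3775 = -3775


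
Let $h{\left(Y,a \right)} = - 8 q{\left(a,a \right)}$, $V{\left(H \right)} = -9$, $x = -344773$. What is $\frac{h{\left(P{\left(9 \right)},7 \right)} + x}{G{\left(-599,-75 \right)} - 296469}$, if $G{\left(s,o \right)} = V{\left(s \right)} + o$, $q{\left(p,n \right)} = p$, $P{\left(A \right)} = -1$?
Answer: $\frac{114943}{98851} \approx 1.1628$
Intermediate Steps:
$h{\left(Y,a \right)} = - 8 a$
$G{\left(s,o \right)} = -9 + o$
$\frac{h{\left(P{\left(9 \right)},7 \right)} + x}{G{\left(-599,-75 \right)} - 296469} = \frac{\left(-8\right) 7 - 344773}{\left(-9 - 75\right) - 296469} = \frac{-56 - 344773}{-84 - 296469} = - \frac{344829}{-296553} = \left(-344829\right) \left(- \frac{1}{296553}\right) = \frac{114943}{98851}$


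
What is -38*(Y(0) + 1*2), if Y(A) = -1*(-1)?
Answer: -114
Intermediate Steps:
Y(A) = 1
-38*(Y(0) + 1*2) = -38*(1 + 1*2) = -38*(1 + 2) = -38*3 = -114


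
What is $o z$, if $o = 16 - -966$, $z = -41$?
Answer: $-40262$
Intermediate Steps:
$o = 982$ ($o = 16 + 966 = 982$)
$o z = 982 \left(-41\right) = -40262$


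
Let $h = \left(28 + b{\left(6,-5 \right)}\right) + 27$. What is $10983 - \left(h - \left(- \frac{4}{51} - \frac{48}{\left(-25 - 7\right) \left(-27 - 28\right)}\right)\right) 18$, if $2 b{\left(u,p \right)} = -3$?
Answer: $\frac{9366921}{935} \approx 10018.0$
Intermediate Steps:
$b{\left(u,p \right)} = - \frac{3}{2}$ ($b{\left(u,p \right)} = \frac{1}{2} \left(-3\right) = - \frac{3}{2}$)
$h = \frac{107}{2}$ ($h = \left(28 - \frac{3}{2}\right) + 27 = \frac{53}{2} + 27 = \frac{107}{2} \approx 53.5$)
$10983 - \left(h - \left(- \frac{4}{51} - \frac{48}{\left(-25 - 7\right) \left(-27 - 28\right)}\right)\right) 18 = 10983 - \left(\frac{107}{2} - \left(- \frac{4}{51} - \frac{48}{\left(-25 - 7\right) \left(-27 - 28\right)}\right)\right) 18 = 10983 - \left(\frac{107}{2} - \left(\left(-4\right) \frac{1}{51} - \frac{48}{\left(-32\right) \left(-55\right)}\right)\right) 18 = 10983 - \left(\frac{107}{2} - \left(- \frac{4}{51} - \frac{48}{1760}\right)\right) 18 = 10983 - \left(\frac{107}{2} - \left(- \frac{4}{51} - \frac{3}{110}\right)\right) 18 = 10983 - \left(\frac{107}{2} - - \frac{593}{5610}\right) 18 = 10983 - \left(\frac{107}{2} + \frac{593}{5610}\right) 18 = 10983 - \frac{150364}{2805} \cdot 18 = 10983 - \frac{902184}{935} = \frac{9366921}{935}$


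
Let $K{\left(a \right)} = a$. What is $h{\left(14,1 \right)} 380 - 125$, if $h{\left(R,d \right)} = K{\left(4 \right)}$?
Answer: $1395$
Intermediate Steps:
$h{\left(R,d \right)} = 4$
$h{\left(14,1 \right)} 380 - 125 = 4 \cdot 380 - 125 = 1520 - 125 = 1395$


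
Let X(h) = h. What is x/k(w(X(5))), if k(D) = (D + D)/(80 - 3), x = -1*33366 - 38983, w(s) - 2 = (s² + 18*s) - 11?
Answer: -5570873/212 ≈ -26278.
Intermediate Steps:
w(s) = -9 + s² + 18*s (w(s) = 2 + ((s² + 18*s) - 11) = 2 + (-11 + s² + 18*s) = -9 + s² + 18*s)
x = -72349 (x = -33366 - 38983 = -72349)
k(D) = 2*D/77 (k(D) = (2*D)/77 = (2*D)*(1/77) = 2*D/77)
x/k(w(X(5))) = -72349*77/(2*(-9 + 5² + 18*5)) = -72349*77/(2*(-9 + 25 + 90)) = -72349/((2/77)*106) = -72349/212/77 = -72349*77/212 = -5570873/212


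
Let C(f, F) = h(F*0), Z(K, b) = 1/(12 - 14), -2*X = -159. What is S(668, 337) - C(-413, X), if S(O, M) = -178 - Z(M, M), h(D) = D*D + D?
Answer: -355/2 ≈ -177.50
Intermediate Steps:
X = 159/2 (X = -½*(-159) = 159/2 ≈ 79.500)
Z(K, b) = -½ (Z(K, b) = 1/(-2) = -½)
h(D) = D + D² (h(D) = D² + D = D + D²)
S(O, M) = -355/2 (S(O, M) = -178 - 1*(-½) = -178 + ½ = -355/2)
C(f, F) = 0 (C(f, F) = (F*0)*(1 + F*0) = 0*(1 + 0) = 0*1 = 0)
S(668, 337) - C(-413, X) = -355/2 - 1*0 = -355/2 + 0 = -355/2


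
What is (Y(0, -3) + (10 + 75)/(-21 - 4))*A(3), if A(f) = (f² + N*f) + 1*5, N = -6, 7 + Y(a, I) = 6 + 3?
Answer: 28/5 ≈ 5.6000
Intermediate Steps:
Y(a, I) = 2 (Y(a, I) = -7 + (6 + 3) = -7 + 9 = 2)
A(f) = 5 + f² - 6*f (A(f) = (f² - 6*f) + 1*5 = (f² - 6*f) + 5 = 5 + f² - 6*f)
(Y(0, -3) + (10 + 75)/(-21 - 4))*A(3) = (2 + (10 + 75)/(-21 - 4))*(5 + 3² - 6*3) = (2 + 85/(-25))*(5 + 9 - 18) = (2 + 85*(-1/25))*(-4) = (2 - 17/5)*(-4) = -7/5*(-4) = 28/5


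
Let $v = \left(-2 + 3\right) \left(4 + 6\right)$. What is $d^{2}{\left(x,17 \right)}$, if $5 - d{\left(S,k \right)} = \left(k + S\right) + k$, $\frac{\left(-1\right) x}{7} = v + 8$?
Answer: $9409$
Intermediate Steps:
$v = 10$ ($v = 1 \cdot 10 = 10$)
$x = -126$ ($x = - 7 \left(10 + 8\right) = \left(-7\right) 18 = -126$)
$d{\left(S,k \right)} = 5 - S - 2 k$ ($d{\left(S,k \right)} = 5 - \left(\left(k + S\right) + k\right) = 5 - \left(\left(S + k\right) + k\right) = 5 - \left(S + 2 k\right) = 5 - S - 2 k$)
$d^{2}{\left(x,17 \right)} = \left(5 - -126 - 34\right)^{2} = \left(5 + 126 - 34\right)^{2} = 97^{2} = 9409$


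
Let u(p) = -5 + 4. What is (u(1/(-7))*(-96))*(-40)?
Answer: -3840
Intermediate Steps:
u(p) = -1
(u(1/(-7))*(-96))*(-40) = -1*(-96)*(-40) = 96*(-40) = -3840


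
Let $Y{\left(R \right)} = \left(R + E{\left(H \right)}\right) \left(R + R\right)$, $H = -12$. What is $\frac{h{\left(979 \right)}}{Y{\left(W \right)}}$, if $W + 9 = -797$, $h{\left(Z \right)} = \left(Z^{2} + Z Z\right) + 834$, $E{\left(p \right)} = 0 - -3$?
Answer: $\frac{479429}{323609} \approx 1.4815$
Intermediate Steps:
$E{\left(p \right)} = 3$ ($E{\left(p \right)} = 0 + 3 = 3$)
$h{\left(Z \right)} = 834 + 2 Z^{2}$ ($h{\left(Z \right)} = \left(Z^{2} + Z^{2}\right) + 834 = 2 Z^{2} + 834 = 834 + 2 Z^{2}$)
$W = -806$ ($W = -9 - 797 = -806$)
$Y{\left(R \right)} = 2 R \left(3 + R\right)$ ($Y{\left(R \right)} = \left(R + 3\right) \left(R + R\right) = \left(3 + R\right) 2 R = 2 R \left(3 + R\right)$)
$\frac{h{\left(979 \right)}}{Y{\left(W \right)}} = \frac{834 + 2 \cdot 979^{2}}{2 \left(-806\right) \left(3 - 806\right)} = \frac{834 + 2 \cdot 958441}{2 \left(-806\right) \left(-803\right)} = \frac{834 + 1916882}{1294436} = 1917716 \cdot \frac{1}{1294436} = \frac{479429}{323609}$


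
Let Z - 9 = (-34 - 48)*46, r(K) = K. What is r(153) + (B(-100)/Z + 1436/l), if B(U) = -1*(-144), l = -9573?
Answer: 5504767267/36023199 ≈ 152.81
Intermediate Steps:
B(U) = 144
Z = -3763 (Z = 9 + (-34 - 48)*46 = 9 - 82*46 = 9 - 3772 = -3763)
r(153) + (B(-100)/Z + 1436/l) = 153 + (144/(-3763) + 1436/(-9573)) = 153 + (144*(-1/3763) + 1436*(-1/9573)) = 153 + (-144/3763 - 1436/9573) = 153 - 6782180/36023199 = 5504767267/36023199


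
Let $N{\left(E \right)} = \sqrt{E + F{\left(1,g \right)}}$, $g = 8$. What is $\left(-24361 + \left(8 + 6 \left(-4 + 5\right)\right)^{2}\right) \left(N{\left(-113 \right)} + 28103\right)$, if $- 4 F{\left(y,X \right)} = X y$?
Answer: $-679108995 - 24165 i \sqrt{115} \approx -6.7911 \cdot 10^{8} - 2.5914 \cdot 10^{5} i$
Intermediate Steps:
$F{\left(y,X \right)} = - \frac{X y}{4}$
$N{\left(E \right)} = \sqrt{-2 + E}$ ($N{\left(E \right)} = \sqrt{E - 2 \cdot 1} = \sqrt{E - 2} = \sqrt{-2 + E}$)
$\left(-24361 + \left(8 + 6 \left(-4 + 5\right)\right)^{2}\right) \left(N{\left(-113 \right)} + 28103\right) = \left(-24361 + \left(8 + 6 \left(-4 + 5\right)\right)^{2}\right) \left(\sqrt{-2 - 113} + 28103\right) = \left(-24361 + \left(8 + 6 \cdot 1\right)^{2}\right) \left(\sqrt{-115} + 28103\right) = \left(-24361 + \left(8 + 6\right)^{2}\right) \left(i \sqrt{115} + 28103\right) = \left(-24361 + 14^{2}\right) \left(28103 + i \sqrt{115}\right) = \left(-24361 + 196\right) \left(28103 + i \sqrt{115}\right) = - 24165 \left(28103 + i \sqrt{115}\right) = -679108995 - 24165 i \sqrt{115}$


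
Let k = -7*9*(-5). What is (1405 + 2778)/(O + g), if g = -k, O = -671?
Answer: -4183/986 ≈ -4.2424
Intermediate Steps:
k = 315 (k = -63*(-5) = 315)
g = -315 (g = -1*315 = -315)
(1405 + 2778)/(O + g) = (1405 + 2778)/(-671 - 315) = 4183/(-986) = 4183*(-1/986) = -4183/986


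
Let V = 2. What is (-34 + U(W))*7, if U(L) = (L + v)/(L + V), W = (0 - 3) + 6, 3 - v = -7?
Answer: -1099/5 ≈ -219.80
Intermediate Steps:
v = 10 (v = 3 - 1*(-7) = 3 + 7 = 10)
W = 3 (W = -3 + 6 = 3)
U(L) = (10 + L)/(2 + L) (U(L) = (L + 10)/(L + 2) = (10 + L)/(2 + L))
(-34 + U(W))*7 = (-34 + (10 + 3)/(2 + 3))*7 = (-34 + 13/5)*7 = -157/5*7 = -1099/5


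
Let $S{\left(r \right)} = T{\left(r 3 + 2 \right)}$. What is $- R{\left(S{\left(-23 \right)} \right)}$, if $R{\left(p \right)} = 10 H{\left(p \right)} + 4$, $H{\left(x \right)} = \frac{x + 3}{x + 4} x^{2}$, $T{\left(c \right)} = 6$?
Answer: $-328$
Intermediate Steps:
$S{\left(r \right)} = 6$
$H{\left(x \right)} = \frac{x^{2} \left(3 + x\right)}{4 + x}$ ($H{\left(x \right)} = \frac{3 + x}{4 + x} x^{2} = \frac{x^{2} \left(3 + x\right)}{4 + x}$)
$R{\left(p \right)} = 4 + \frac{10 p^{2} \left(3 + p\right)}{4 + p}$ ($R{\left(p \right)} = 10 \frac{p^{2} \left(3 + p\right)}{4 + p} + 4 = \frac{10 p^{2} \left(3 + p\right)}{4 + p} + 4 = 4 + \frac{10 p^{2} \left(3 + p\right)}{4 + p}$)
$- R{\left(S{\left(-23 \right)} \right)} = - \frac{2 \left(8 + 2 \cdot 6 + 5 \cdot 6^{2} \left(3 + 6\right)\right)}{4 + 6} = - \frac{2 \left(8 + 12 + 5 \cdot 36 \cdot 9\right)}{10} = - \frac{2 \left(8 + 12 + 1620\right)}{10} = - \frac{2 \cdot 1640}{10} = \left(-1\right) 328 = -328$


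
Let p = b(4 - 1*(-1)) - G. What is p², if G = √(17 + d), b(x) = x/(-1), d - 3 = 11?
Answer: (5 + √31)² ≈ 111.68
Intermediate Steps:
d = 14 (d = 3 + 11 = 14)
b(x) = -x (b(x) = x*(-1) = -x)
G = √31 (G = √(17 + 14) = √31 ≈ 5.5678)
p = -5 - √31 (p = -(4 - 1*(-1)) - √31 = -(4 + 1) - √31 = -1*5 - √31 = -5 - √31 ≈ -10.568)
p² = (-5 - √31)²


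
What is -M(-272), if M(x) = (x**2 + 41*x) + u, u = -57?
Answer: -62775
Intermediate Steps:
M(x) = -57 + x**2 + 41*x (M(x) = (x**2 + 41*x) - 57 = -57 + x**2 + 41*x)
-M(-272) = -(-57 + (-272)**2 + 41*(-272)) = -(-57 + 73984 - 11152) = -1*62775 = -62775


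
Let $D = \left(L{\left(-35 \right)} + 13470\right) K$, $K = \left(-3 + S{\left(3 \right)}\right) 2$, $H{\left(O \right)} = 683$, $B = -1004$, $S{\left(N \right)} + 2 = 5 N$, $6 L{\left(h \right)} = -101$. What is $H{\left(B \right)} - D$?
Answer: $- \frac{805141}{3} \approx -2.6838 \cdot 10^{5}$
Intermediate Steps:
$L{\left(h \right)} = - \frac{101}{6}$ ($L{\left(h \right)} = \frac{1}{6} \left(-101\right) = - \frac{101}{6}$)
$S{\left(N \right)} = -2 + 5 N$
$K = 20$ ($K = \left(-3 + \left(-2 + 5 \cdot 3\right)\right) 2 = \left(-3 + \left(-2 + 15\right)\right) 2 = \left(-3 + 13\right) 2 = 10 \cdot 2 = 20$)
$D = \frac{807190}{3}$ ($D = \left(- \frac{101}{6} + 13470\right) 20 = \frac{80719}{6} \cdot 20 = \frac{807190}{3} \approx 2.6906 \cdot 10^{5}$)
$H{\left(B \right)} - D = 683 - \frac{807190}{3} = - \frac{805141}{3}$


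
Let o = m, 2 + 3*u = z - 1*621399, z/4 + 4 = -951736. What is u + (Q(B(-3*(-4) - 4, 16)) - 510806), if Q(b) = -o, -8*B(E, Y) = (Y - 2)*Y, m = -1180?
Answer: -5957239/3 ≈ -1.9857e+6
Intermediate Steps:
z = -3806960 (z = -16 + 4*(-951736) = -16 - 3806944 = -3806960)
u = -4428361/3 (u = -⅔ + (-3806960 - 1*621399)/3 = -⅔ + (-3806960 - 621399)/3 = -⅔ + (⅓)*(-4428359) = -⅔ - 4428359/3 = -4428361/3 ≈ -1.4761e+6)
B(E, Y) = -Y*(-2 + Y)/8 (B(E, Y) = -(Y - 2)*Y/8 = -(-2 + Y)*Y/8 = -Y*(-2 + Y)/8)
o = -1180
Q(b) = 1180 (Q(b) = -1*(-1180) = 1180)
u + (Q(B(-3*(-4) - 4, 16)) - 510806) = -4428361/3 + (1180 - 510806) = -4428361/3 - 509626 = -5957239/3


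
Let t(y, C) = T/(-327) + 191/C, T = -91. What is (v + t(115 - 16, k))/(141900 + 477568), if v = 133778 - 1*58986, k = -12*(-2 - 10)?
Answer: 1173960419/9723169728 ≈ 0.12074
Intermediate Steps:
k = 144 (k = -12*(-12) = 144)
v = 74792 (v = 133778 - 58986 = 74792)
t(y, C) = 91/327 + 191/C (t(y, C) = -91/(-327) + 191/C = -91*(-1/327) + 191/C = 91/327 + 191/C)
(v + t(115 - 16, k))/(141900 + 477568) = (74792 + (91/327 + 191/144))/(141900 + 477568) = (74792 + (91/327 + 191*(1/144)))/619468 = (74792 + (91/327 + 191/144))*(1/619468) = (74792 + 25187/15696)*(1/619468) = (1173960419/15696)*(1/619468) = 1173960419/9723169728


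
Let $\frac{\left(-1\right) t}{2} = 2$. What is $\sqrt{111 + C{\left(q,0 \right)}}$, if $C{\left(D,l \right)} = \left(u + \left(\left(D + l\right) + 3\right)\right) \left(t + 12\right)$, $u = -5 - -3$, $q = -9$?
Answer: $\sqrt{47} \approx 6.8557$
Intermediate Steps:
$t = -4$ ($t = \left(-2\right) 2 = -4$)
$u = -2$ ($u = -5 + 3 = -2$)
$C{\left(D,l \right)} = 8 + 8 D + 8 l$ ($C{\left(D,l \right)} = \left(-2 + \left(\left(D + l\right) + 3\right)\right) \left(-4 + 12\right) = \left(-2 + \left(3 + D + l\right)\right) 8 = \left(1 + D + l\right) 8 = 8 + 8 D + 8 l$)
$\sqrt{111 + C{\left(q,0 \right)}} = \sqrt{111 + \left(8 + 8 \left(-9\right) + 8 \cdot 0\right)} = \sqrt{111 + \left(8 - 72 + 0\right)} = \sqrt{111 - 64} = \sqrt{47}$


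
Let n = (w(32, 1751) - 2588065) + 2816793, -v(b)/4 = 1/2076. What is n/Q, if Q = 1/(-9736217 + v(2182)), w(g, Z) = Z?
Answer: -1164632656802896/519 ≈ -2.2440e+12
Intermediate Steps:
v(b) = -1/519 (v(b) = -4/2076 = -4*1/2076 = -1/519)
n = 230479 (n = (1751 - 2588065) + 2816793 = -2586314 + 2816793 = 230479)
Q = -519/5053096624 (Q = 1/(-9736217 - 1/519) = 1/(-5053096624/519) = -519/5053096624 ≈ -1.0271e-7)
n/Q = 230479/(-519/5053096624) = 230479*(-5053096624/519) = -1164632656802896/519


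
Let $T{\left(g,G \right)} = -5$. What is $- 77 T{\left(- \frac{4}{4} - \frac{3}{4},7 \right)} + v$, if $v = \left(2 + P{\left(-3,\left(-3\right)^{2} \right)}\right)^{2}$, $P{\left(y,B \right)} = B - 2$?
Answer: $466$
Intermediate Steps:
$P{\left(y,B \right)} = -2 + B$
$v = 81$ ($v = \left(2 - \left(2 - \left(-3\right)^{2}\right)\right)^{2} = \left(2 + \left(-2 + 9\right)\right)^{2} = \left(2 + 7\right)^{2} = 9^{2} = 81$)
$- 77 T{\left(- \frac{4}{4} - \frac{3}{4},7 \right)} + v = \left(-77\right) \left(-5\right) + 81 = 385 + 81 = 466$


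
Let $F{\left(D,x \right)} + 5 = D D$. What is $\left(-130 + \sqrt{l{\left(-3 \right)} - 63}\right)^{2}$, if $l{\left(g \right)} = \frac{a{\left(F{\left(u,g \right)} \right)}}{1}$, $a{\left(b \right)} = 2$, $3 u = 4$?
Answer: $\left(130 - i \sqrt{61}\right)^{2} \approx 16839.0 - 2030.7 i$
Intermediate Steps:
$u = \frac{4}{3}$ ($u = \frac{1}{3} \cdot 4 = \frac{4}{3} \approx 1.3333$)
$F{\left(D,x \right)} = -5 + D^{2}$ ($F{\left(D,x \right)} = -5 + D D = -5 + D^{2}$)
$l{\left(g \right)} = 2$ ($l{\left(g \right)} = \frac{2}{1} = 2 \cdot 1 = 2$)
$\left(-130 + \sqrt{l{\left(-3 \right)} - 63}\right)^{2} = \left(-130 + \sqrt{2 - 63}\right)^{2} = \left(-130 + \sqrt{-61}\right)^{2} = \left(-130 + i \sqrt{61}\right)^{2}$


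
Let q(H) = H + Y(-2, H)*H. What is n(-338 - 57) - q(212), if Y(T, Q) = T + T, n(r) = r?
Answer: 241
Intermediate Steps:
Y(T, Q) = 2*T
q(H) = -3*H (q(H) = H + (2*(-2))*H = H - 4*H = -3*H)
n(-338 - 57) - q(212) = (-338 - 57) - (-3)*212 = -395 - 1*(-636) = -395 + 636 = 241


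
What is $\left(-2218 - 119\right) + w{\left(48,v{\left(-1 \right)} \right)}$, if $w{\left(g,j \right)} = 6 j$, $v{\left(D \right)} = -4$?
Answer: $-2361$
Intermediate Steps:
$\left(-2218 - 119\right) + w{\left(48,v{\left(-1 \right)} \right)} = \left(-2218 - 119\right) + 6 \left(-4\right) = -2337 - 24 = -2361$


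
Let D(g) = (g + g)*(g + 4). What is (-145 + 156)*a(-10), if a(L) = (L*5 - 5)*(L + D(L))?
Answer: -66550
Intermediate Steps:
D(g) = 2*g*(4 + g) (D(g) = (2*g)*(4 + g) = 2*g*(4 + g))
a(L) = (-5 + 5*L)*(L + 2*L*(4 + L)) (a(L) = (L*5 - 5)*(L + 2*L*(4 + L)) = (5*L - 5)*(L + 2*L*(4 + L)) = (-5 + 5*L)*(L + 2*L*(4 + L)))
(-145 + 156)*a(-10) = (-145 + 156)*(5*(-10)*(-9 - 1*(-10) + 2*(-10)*(4 - 10))) = 11*(5*(-10)*(-9 + 10 + 2*(-10)*(-6))) = 11*(5*(-10)*(-9 + 10 + 120)) = 11*(5*(-10)*121) = 11*(-6050) = -66550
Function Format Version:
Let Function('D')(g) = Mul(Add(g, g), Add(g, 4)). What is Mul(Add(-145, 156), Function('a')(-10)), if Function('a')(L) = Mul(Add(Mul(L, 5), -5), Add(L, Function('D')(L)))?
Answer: -66550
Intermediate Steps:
Function('D')(g) = Mul(2, g, Add(4, g)) (Function('D')(g) = Mul(Mul(2, g), Add(4, g)) = Mul(2, g, Add(4, g)))
Function('a')(L) = Mul(Add(-5, Mul(5, L)), Add(L, Mul(2, L, Add(4, L)))) (Function('a')(L) = Mul(Add(Mul(L, 5), -5), Add(L, Mul(2, L, Add(4, L)))) = Mul(Add(Mul(5, L), -5), Add(L, Mul(2, L, Add(4, L)))) = Mul(Add(-5, Mul(5, L)), Add(L, Mul(2, L, Add(4, L)))))
Mul(Add(-145, 156), Function('a')(-10)) = Mul(Add(-145, 156), Mul(5, -10, Add(-9, Mul(-1, -10), Mul(2, -10, Add(4, -10))))) = Mul(11, Mul(5, -10, Add(-9, 10, Mul(2, -10, -6)))) = Mul(11, Mul(5, -10, Add(-9, 10, 120))) = Mul(11, Mul(5, -10, 121)) = Mul(11, -6050) = -66550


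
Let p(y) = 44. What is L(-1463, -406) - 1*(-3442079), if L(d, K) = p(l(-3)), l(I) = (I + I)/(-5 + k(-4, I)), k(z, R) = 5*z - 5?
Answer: 3442123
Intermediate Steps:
k(z, R) = -5 + 5*z
l(I) = -I/15 (l(I) = (I + I)/(-5 + (-5 + 5*(-4))) = (2*I)/(-5 + (-5 - 20)) = (2*I)/(-5 - 25) = (2*I)/(-30) = (2*I)*(-1/30) = -I/15)
L(d, K) = 44
L(-1463, -406) - 1*(-3442079) = 44 - 1*(-3442079) = 44 + 3442079 = 3442123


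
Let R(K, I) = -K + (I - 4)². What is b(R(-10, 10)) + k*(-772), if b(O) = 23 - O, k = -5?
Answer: 3837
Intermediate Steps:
R(K, I) = (-4 + I)² - K (R(K, I) = -K + (-4 + I)² = (-4 + I)² - K)
b(R(-10, 10)) + k*(-772) = (23 - ((-4 + 10)² - 1*(-10))) - 5*(-772) = (23 - (6² + 10)) + 3860 = (23 - (36 + 10)) + 3860 = (23 - 1*46) + 3860 = (23 - 46) + 3860 = -23 + 3860 = 3837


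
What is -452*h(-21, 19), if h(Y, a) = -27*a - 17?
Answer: 239560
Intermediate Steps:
h(Y, a) = -17 - 27*a
-452*h(-21, 19) = -452*(-17 - 27*19) = -452*(-17 - 513) = -452*(-530) = 239560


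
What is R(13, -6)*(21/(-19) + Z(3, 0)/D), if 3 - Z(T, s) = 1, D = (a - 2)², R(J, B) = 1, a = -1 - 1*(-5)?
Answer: -23/38 ≈ -0.60526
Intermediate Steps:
a = 4 (a = -1 + 5 = 4)
D = 4 (D = (4 - 2)² = 2² = 4)
Z(T, s) = 2 (Z(T, s) = 3 - 1*1 = 3 - 1 = 2)
R(13, -6)*(21/(-19) + Z(3, 0)/D) = 1*(21/(-19) + 2/4) = 1*(21*(-1/19) + 2*(¼)) = 1*(-21/19 + ½) = 1*(-23/38) = -23/38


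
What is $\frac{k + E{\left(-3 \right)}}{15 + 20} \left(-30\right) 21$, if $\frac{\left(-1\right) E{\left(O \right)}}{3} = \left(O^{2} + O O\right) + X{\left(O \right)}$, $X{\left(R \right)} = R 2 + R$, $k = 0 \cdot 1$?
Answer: $486$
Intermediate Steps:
$k = 0$
$X{\left(R \right)} = 3 R$ ($X{\left(R \right)} = 2 R + R = 3 R$)
$E{\left(O \right)} = - 9 O - 6 O^{2}$ ($E{\left(O \right)} = - 3 \left(\left(O^{2} + O O\right) + 3 O\right) = - 3 \left(\left(O^{2} + O^{2}\right) + 3 O\right) = - 3 \left(2 O^{2} + 3 O\right) = - 9 O - 6 O^{2}$)
$\frac{k + E{\left(-3 \right)}}{15 + 20} \left(-30\right) 21 = \frac{0 + 3 \left(-3\right) \left(-3 - -6\right)}{15 + 20} \left(-30\right) 21 = \frac{0 + 3 \left(-3\right) \left(-3 + 6\right)}{35} \left(-30\right) 21 = \left(0 + 3 \left(-3\right) 3\right) \frac{1}{35} \left(-30\right) 21 = \left(0 - 27\right) \frac{1}{35} \left(-30\right) 21 = \left(-27\right) \frac{1}{35} \left(-30\right) 21 = \left(- \frac{27}{35}\right) \left(-30\right) 21 = \frac{162}{7} \cdot 21 = 486$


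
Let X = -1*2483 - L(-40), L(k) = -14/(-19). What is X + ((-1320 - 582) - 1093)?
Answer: -104096/19 ≈ -5478.7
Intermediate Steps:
L(k) = 14/19 (L(k) = -14*(-1/19) = 14/19)
X = -47191/19 (X = -1*2483 - 1*14/19 = -2483 - 14/19 = -47191/19 ≈ -2483.7)
X + ((-1320 - 582) - 1093) = -47191/19 + ((-1320 - 582) - 1093) = -47191/19 + (-1902 - 1093) = -47191/19 - 2995 = -104096/19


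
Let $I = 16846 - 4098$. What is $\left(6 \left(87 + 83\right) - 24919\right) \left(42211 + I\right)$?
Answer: $-1313465141$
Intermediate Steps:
$I = 12748$ ($I = 16846 - 4098 = 12748$)
$\left(6 \left(87 + 83\right) - 24919\right) \left(42211 + I\right) = \left(6 \left(87 + 83\right) - 24919\right) \left(42211 + 12748\right) = \left(6 \cdot 170 - 24919\right) 54959 = \left(1020 - 24919\right) 54959 = \left(-23899\right) 54959 = -1313465141$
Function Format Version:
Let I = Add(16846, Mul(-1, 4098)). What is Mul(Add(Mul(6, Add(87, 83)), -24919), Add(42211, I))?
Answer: -1313465141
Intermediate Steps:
I = 12748 (I = Add(16846, -4098) = 12748)
Mul(Add(Mul(6, Add(87, 83)), -24919), Add(42211, I)) = Mul(Add(Mul(6, Add(87, 83)), -24919), Add(42211, 12748)) = Mul(Add(Mul(6, 170), -24919), 54959) = Mul(Add(1020, -24919), 54959) = Mul(-23899, 54959) = -1313465141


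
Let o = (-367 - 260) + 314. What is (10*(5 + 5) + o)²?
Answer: 45369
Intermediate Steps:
o = -313 (o = -627 + 314 = -313)
(10*(5 + 5) + o)² = (10*(5 + 5) - 313)² = (10*10 - 313)² = (100 - 313)² = (-213)² = 45369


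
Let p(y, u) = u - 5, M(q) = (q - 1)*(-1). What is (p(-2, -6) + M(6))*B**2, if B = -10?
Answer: -1600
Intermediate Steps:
M(q) = 1 - q (M(q) = (-1 + q)*(-1) = 1 - q)
p(y, u) = -5 + u
(p(-2, -6) + M(6))*B**2 = ((-5 - 6) + (1 - 1*6))*(-10)**2 = (-11 + (1 - 6))*100 = (-11 - 5)*100 = -16*100 = -1600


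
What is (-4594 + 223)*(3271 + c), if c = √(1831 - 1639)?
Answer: -14297541 - 34968*√3 ≈ -1.4358e+7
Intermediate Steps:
c = 8*√3 (c = √192 = 8*√3 ≈ 13.856)
(-4594 + 223)*(3271 + c) = (-4594 + 223)*(3271 + 8*√3) = -4371*(3271 + 8*√3) = -14297541 - 34968*√3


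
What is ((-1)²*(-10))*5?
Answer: -50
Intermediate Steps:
((-1)²*(-10))*5 = (1*(-10))*5 = -10*5 = -50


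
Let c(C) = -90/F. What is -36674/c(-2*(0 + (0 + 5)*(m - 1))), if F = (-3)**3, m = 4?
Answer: -55011/5 ≈ -11002.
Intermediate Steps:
F = -27
c(C) = 10/3 (c(C) = -90/(-27) = -90*(-1/27) = 10/3)
-36674/c(-2*(0 + (0 + 5)*(m - 1))) = -36674/10/3 = -36674*3/10 = -55011/5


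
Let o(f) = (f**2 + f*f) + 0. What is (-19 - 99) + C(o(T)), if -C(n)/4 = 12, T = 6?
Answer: -166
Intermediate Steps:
o(f) = 2*f**2 (o(f) = (f**2 + f**2) + 0 = 2*f**2 + 0 = 2*f**2)
C(n) = -48 (C(n) = -4*12 = -48)
(-19 - 99) + C(o(T)) = (-19 - 99) - 48 = -118 - 48 = -166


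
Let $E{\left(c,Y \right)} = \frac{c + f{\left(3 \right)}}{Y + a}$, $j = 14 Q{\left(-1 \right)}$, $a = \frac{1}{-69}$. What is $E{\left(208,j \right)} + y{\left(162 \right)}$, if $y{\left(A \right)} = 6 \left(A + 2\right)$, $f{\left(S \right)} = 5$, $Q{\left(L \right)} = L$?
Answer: $\frac{936831}{967} \approx 968.8$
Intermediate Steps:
$a = - \frac{1}{69} \approx -0.014493$
$j = -14$ ($j = 14 \left(-1\right) = -14$)
$E{\left(c,Y \right)} = \frac{5 + c}{- \frac{1}{69} + Y}$ ($E{\left(c,Y \right)} = \frac{c + 5}{Y - \frac{1}{69}} = \frac{5 + c}{- \frac{1}{69} + Y}$)
$y{\left(A \right)} = 12 + 6 A$ ($y{\left(A \right)} = 6 \left(2 + A\right) = 12 + 6 A$)
$E{\left(208,j \right)} + y{\left(162 \right)} = \frac{69 \left(5 + 208\right)}{-1 + 69 \left(-14\right)} + \left(12 + 6 \cdot 162\right) = 69 \frac{1}{-1 - 966} \cdot 213 + \left(12 + 972\right) = 69 \frac{1}{-967} \cdot 213 + 984 = 69 \left(- \frac{1}{967}\right) 213 + 984 = - \frac{14697}{967} + 984 = \frac{936831}{967}$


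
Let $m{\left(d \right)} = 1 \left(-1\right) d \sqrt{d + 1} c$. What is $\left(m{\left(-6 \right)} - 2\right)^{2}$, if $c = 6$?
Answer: $-6476 - 144 i \sqrt{5} \approx -6476.0 - 321.99 i$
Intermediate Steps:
$m{\left(d \right)} = - 6 d \sqrt{1 + d}$ ($m{\left(d \right)} = 1 \left(-1\right) d \sqrt{d + 1} \cdot 6 = - d \sqrt{1 + d} 6 = - 6 d \sqrt{1 + d}$)
$\left(m{\left(-6 \right)} - 2\right)^{2} = \left(\left(-6\right) \left(-6\right) \sqrt{1 - 6} - 2\right)^{2} = \left(\left(-6\right) \left(-6\right) \sqrt{-5} - 2\right)^{2} = \left(\left(-6\right) \left(-6\right) i \sqrt{5} - 2\right)^{2} = \left(36 i \sqrt{5} - 2\right)^{2} = \left(-2 + 36 i \sqrt{5}\right)^{2}$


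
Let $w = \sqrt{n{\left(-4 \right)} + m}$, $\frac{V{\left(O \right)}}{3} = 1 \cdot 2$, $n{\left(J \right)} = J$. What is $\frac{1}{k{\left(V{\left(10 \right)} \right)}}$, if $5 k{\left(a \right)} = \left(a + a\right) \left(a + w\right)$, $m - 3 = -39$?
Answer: $\frac{5}{152} - \frac{5 i \sqrt{10}}{456} \approx 0.032895 - 0.034674 i$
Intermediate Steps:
$m = -36$ ($m = 3 - 39 = -36$)
$V{\left(O \right)} = 6$ ($V{\left(O \right)} = 3 \cdot 1 \cdot 2 = 3 \cdot 2 = 6$)
$w = 2 i \sqrt{10}$ ($w = \sqrt{-4 - 36} = \sqrt{-40} = 2 i \sqrt{10} \approx 6.3246 i$)
$k{\left(a \right)} = \frac{2 a \left(a + 2 i \sqrt{10}\right)}{5}$ ($k{\left(a \right)} = \frac{\left(a + a\right) \left(a + 2 i \sqrt{10}\right)}{5} = \frac{2 a \left(a + 2 i \sqrt{10}\right)}{5}$)
$\frac{1}{k{\left(V{\left(10 \right)} \right)}} = \frac{1}{\frac{2}{5} \cdot 6 \left(6 + 2 i \sqrt{10}\right)} = \frac{1}{\frac{72}{5} + \frac{24 i \sqrt{10}}{5}}$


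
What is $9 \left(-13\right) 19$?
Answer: $-2223$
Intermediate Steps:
$9 \left(-13\right) 19 = \left(-117\right) 19 = -2223$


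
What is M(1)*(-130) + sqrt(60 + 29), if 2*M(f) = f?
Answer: -65 + sqrt(89) ≈ -55.566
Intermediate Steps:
M(f) = f/2
M(1)*(-130) + sqrt(60 + 29) = ((1/2)*1)*(-130) + sqrt(60 + 29) = (1/2)*(-130) + sqrt(89) = -65 + sqrt(89)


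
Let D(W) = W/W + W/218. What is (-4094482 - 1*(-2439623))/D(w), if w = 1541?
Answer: -360759262/1759 ≈ -2.0509e+5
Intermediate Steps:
D(W) = 1 + W/218 (D(W) = 1 + W*(1/218) = 1 + W/218)
(-4094482 - 1*(-2439623))/D(w) = (-4094482 - 1*(-2439623))/(1 + (1/218)*1541) = (-4094482 + 2439623)/(1 + 1541/218) = -1654859/1759/218 = -1654859*218/1759 = -360759262/1759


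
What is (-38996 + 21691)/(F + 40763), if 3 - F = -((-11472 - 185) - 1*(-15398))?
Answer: -17305/44507 ≈ -0.38882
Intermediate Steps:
F = 3744 (F = 3 - (-1)*((-11472 - 185) - 1*(-15398)) = 3 - (-1)*(-11657 + 15398) = 3 - (-1)*3741 = 3 - 1*(-3741) = 3 + 3741 = 3744)
(-38996 + 21691)/(F + 40763) = (-38996 + 21691)/(3744 + 40763) = -17305/44507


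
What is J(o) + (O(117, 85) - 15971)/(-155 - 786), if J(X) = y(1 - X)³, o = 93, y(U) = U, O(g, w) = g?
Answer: -732729554/941 ≈ -7.7867e+5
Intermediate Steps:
J(X) = (1 - X)³
J(o) + (O(117, 85) - 15971)/(-155 - 786) = -(-1 + 93)³ + (117 - 15971)/(-155 - 786) = -1*92³ - 15854/(-941) = -1*778688 - 15854*(-1/941) = -778688 + 15854/941 = -732729554/941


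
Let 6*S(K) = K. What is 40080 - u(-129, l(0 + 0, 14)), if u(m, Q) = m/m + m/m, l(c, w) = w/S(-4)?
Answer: 40078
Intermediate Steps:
S(K) = K/6
l(c, w) = -3*w/2 (l(c, w) = w/(((⅙)*(-4))) = w/(-⅔) = w*(-3/2) = -3*w/2)
u(m, Q) = 2 (u(m, Q) = 1 + 1 = 2)
40080 - u(-129, l(0 + 0, 14)) = 40080 - 1*2 = 40080 - 2 = 40078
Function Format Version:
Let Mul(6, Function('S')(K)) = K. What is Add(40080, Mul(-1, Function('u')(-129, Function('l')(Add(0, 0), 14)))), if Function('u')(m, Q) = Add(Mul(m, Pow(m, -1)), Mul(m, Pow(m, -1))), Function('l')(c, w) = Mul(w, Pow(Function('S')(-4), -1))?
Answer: 40078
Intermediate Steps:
Function('S')(K) = Mul(Rational(1, 6), K)
Function('l')(c, w) = Mul(Rational(-3, 2), w) (Function('l')(c, w) = Mul(w, Pow(Mul(Rational(1, 6), -4), -1)) = Mul(w, Pow(Rational(-2, 3), -1)) = Mul(w, Rational(-3, 2)) = Mul(Rational(-3, 2), w))
Function('u')(m, Q) = 2 (Function('u')(m, Q) = Add(1, 1) = 2)
Add(40080, Mul(-1, Function('u')(-129, Function('l')(Add(0, 0), 14)))) = Add(40080, Mul(-1, 2)) = Add(40080, -2) = 40078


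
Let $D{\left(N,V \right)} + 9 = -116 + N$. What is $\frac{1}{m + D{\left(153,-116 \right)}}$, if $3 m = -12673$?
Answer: $- \frac{3}{12589} \approx -0.0002383$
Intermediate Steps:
$m = - \frac{12673}{3}$ ($m = \frac{1}{3} \left(-12673\right) = - \frac{12673}{3} \approx -4224.3$)
$D{\left(N,V \right)} = -125 + N$ ($D{\left(N,V \right)} = -9 + \left(-116 + N\right) = -125 + N$)
$\frac{1}{m + D{\left(153,-116 \right)}} = \frac{1}{- \frac{12673}{3} + \left(-125 + 153\right)} = \frac{1}{- \frac{12673}{3} + 28} = \frac{1}{- \frac{12589}{3}} = - \frac{3}{12589}$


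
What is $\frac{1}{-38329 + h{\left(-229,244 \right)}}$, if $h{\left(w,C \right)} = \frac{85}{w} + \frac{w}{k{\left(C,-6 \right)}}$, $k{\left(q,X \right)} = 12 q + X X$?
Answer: $- \frac{678756}{26016343105} \approx -2.609 \cdot 10^{-5}$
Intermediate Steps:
$k{\left(q,X \right)} = X^{2} + 12 q$ ($k{\left(q,X \right)} = 12 q + X^{2} = X^{2} + 12 q$)
$h{\left(w,C \right)} = \frac{85}{w} + \frac{w}{36 + 12 C}$ ($h{\left(w,C \right)} = \frac{85}{w} + \frac{w}{\left(-6\right)^{2} + 12 C} = \frac{85}{w} + \frac{w}{36 + 12 C}$)
$\frac{1}{-38329 + h{\left(-229,244 \right)}} = \frac{1}{-38329 + \frac{3060 + \left(-229\right)^{2} + 1020 \cdot 244}{12 \left(-229\right) \left(3 + 244\right)}} = \frac{1}{-38329 + \frac{1}{12} \left(- \frac{1}{229}\right) \frac{1}{247} \left(3060 + 52441 + 248880\right)} = \frac{1}{-38329 + \frac{1}{12} \left(- \frac{1}{229}\right) \frac{1}{247} \cdot 304381} = \frac{1}{-38329 - \frac{304381}{678756}} = \frac{1}{- \frac{26016343105}{678756}} = - \frac{678756}{26016343105}$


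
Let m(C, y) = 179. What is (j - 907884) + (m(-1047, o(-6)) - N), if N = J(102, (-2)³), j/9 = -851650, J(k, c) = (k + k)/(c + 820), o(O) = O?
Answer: -1740228716/203 ≈ -8.5726e+6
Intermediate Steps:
J(k, c) = 2*k/(820 + c) (J(k, c) = (2*k)/(820 + c) = 2*k/(820 + c))
j = -7664850 (j = 9*(-851650) = -7664850)
N = 51/203 (N = 2*102/(820 + (-2)³) = 2*102/(820 - 8) = 2*102/812 = 2*102*(1/812) = 51/203 ≈ 0.25123)
(j - 907884) + (m(-1047, o(-6)) - N) = (-7664850 - 907884) + (179 - 1*51/203) = -8572734 + (179 - 51/203) = -8572734 + 36286/203 = -1740228716/203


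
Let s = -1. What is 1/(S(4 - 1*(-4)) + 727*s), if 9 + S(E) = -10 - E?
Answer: -1/754 ≈ -0.0013263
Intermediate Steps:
S(E) = -19 - E (S(E) = -9 + (-10 - E) = -19 - E)
1/(S(4 - 1*(-4)) + 727*s) = 1/((-19 - (4 - 1*(-4))) + 727*(-1)) = 1/((-19 - (4 + 4)) - 727) = 1/((-19 - 1*8) - 727) = 1/((-19 - 8) - 727) = 1/(-27 - 727) = 1/(-754) = -1/754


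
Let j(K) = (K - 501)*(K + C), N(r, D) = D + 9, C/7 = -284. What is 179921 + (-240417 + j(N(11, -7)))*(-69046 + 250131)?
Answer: 135922037666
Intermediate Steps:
C = -1988 (C = 7*(-284) = -1988)
N(r, D) = 9 + D
j(K) = (-1988 + K)*(-501 + K) (j(K) = (K - 501)*(K - 1988) = (-501 + K)*(-1988 + K) = (-1988 + K)*(-501 + K))
179921 + (-240417 + j(N(11, -7)))*(-69046 + 250131) = 179921 + (-240417 + (995988 + (9 - 7)**2 - 2489*(9 - 7)))*(-69046 + 250131) = 179921 + (-240417 + (995988 + 2**2 - 2489*2))*181085 = 179921 + (-240417 + (995988 + 4 - 4978))*181085 = 179921 + (-240417 + 991014)*181085 = 179921 + 750597*181085 = 179921 + 135921857745 = 135922037666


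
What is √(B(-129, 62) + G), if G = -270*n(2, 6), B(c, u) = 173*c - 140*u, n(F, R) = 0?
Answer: I*√30997 ≈ 176.06*I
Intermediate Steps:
B(c, u) = -140*u + 173*c
G = 0 (G = -270*0 = 0)
√(B(-129, 62) + G) = √((-140*62 + 173*(-129)) + 0) = √((-8680 - 22317) + 0) = √(-30997 + 0) = √(-30997) = I*√30997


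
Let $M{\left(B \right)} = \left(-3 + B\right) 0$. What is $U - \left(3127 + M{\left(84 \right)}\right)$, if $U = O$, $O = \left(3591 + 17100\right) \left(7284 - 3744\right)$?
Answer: $73243013$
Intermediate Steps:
$M{\left(B \right)} = 0$
$O = 73246140$ ($O = 20691 \cdot 3540 = 73246140$)
$U = 73246140$
$U - \left(3127 + M{\left(84 \right)}\right) = 73246140 - \left(3127 + 0\right) = 73246140 - 3127 = 73243013$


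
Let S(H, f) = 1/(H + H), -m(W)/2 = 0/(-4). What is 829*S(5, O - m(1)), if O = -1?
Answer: 829/10 ≈ 82.900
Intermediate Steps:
m(W) = 0 (m(W) = -0/(-4) = -0*(-1)/4 = -2*0 = 0)
S(H, f) = 1/(2*H)
829*S(5, O - m(1)) = 829*((½)/5) = 829*((½)*(⅕)) = 829*(⅒) = 829/10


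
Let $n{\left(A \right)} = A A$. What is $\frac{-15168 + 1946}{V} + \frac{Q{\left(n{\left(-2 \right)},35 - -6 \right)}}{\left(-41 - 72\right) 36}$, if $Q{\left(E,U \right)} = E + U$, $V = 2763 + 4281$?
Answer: $- \frac{1502891}{795972} \approx -1.8881$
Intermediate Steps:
$V = 7044$
$n{\left(A \right)} = A^{2}$
$\frac{-15168 + 1946}{V} + \frac{Q{\left(n{\left(-2 \right)},35 - -6 \right)}}{\left(-41 - 72\right) 36} = \frac{-15168 + 1946}{7044} + \frac{\left(-2\right)^{2} + \left(35 - -6\right)}{\left(-41 - 72\right) 36} = \left(-13222\right) \frac{1}{7044} + \frac{4 + \left(35 + 6\right)}{\left(-113\right) 36} = - \frac{6611}{3522} + \frac{4 + 41}{-4068} = - \frac{6611}{3522} + 45 \left(- \frac{1}{4068}\right) = - \frac{6611}{3522} - \frac{5}{452} = - \frac{1502891}{795972}$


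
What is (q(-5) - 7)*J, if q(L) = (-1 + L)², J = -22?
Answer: -638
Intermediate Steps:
(q(-5) - 7)*J = ((-1 - 5)² - 7)*(-22) = ((-6)² - 7)*(-22) = (36 - 7)*(-22) = 29*(-22) = -638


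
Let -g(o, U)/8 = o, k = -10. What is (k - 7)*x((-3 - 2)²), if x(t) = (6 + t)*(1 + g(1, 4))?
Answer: 3689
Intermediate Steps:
g(o, U) = -8*o
x(t) = -42 - 7*t (x(t) = (6 + t)*(1 - 8*1) = (6 + t)*(1 - 8) = (6 + t)*(-7) = -42 - 7*t)
(k - 7)*x((-3 - 2)²) = (-10 - 7)*(-42 - 7*(-3 - 2)²) = -17*(-42 - 7*(-5)²) = -17*(-42 - 7*25) = -17*(-42 - 175) = -17*(-217) = 3689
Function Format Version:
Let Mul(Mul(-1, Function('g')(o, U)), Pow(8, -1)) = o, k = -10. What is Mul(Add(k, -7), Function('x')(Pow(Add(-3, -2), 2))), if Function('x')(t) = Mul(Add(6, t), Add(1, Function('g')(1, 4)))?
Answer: 3689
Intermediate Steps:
Function('g')(o, U) = Mul(-8, o)
Function('x')(t) = Add(-42, Mul(-7, t)) (Function('x')(t) = Mul(Add(6, t), Add(1, Mul(-8, 1))) = Mul(Add(6, t), Add(1, -8)) = Mul(Add(6, t), -7) = Add(-42, Mul(-7, t)))
Mul(Add(k, -7), Function('x')(Pow(Add(-3, -2), 2))) = Mul(Add(-10, -7), Add(-42, Mul(-7, Pow(Add(-3, -2), 2)))) = Mul(-17, Add(-42, Mul(-7, Pow(-5, 2)))) = Mul(-17, Add(-42, Mul(-7, 25))) = Mul(-17, Add(-42, -175)) = Mul(-17, -217) = 3689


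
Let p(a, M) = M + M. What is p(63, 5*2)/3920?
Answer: 1/196 ≈ 0.0051020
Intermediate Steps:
p(a, M) = 2*M
p(63, 5*2)/3920 = (2*(5*2))/3920 = (2*10)*(1/3920) = 20*(1/3920) = 1/196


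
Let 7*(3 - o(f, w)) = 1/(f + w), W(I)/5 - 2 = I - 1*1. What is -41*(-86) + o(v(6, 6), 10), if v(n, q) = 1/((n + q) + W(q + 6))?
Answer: 2720848/771 ≈ 3529.0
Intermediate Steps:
W(I) = 5 + 5*I (W(I) = 10 + 5*(I - 1*1) = 10 + 5*(I - 1) = 10 + 5*(-1 + I) = 10 + (-5 + 5*I) = 5 + 5*I)
v(n, q) = 1/(35 + n + 6*q) (v(n, q) = 1/((n + q) + (5 + 5*(q + 6))) = 1/((n + q) + (5 + 5*(6 + q))) = 1/((n + q) + (5 + (30 + 5*q))) = 1/((n + q) + (35 + 5*q)) = 1/(35 + n + 6*q))
o(f, w) = 3 - 1/(7*(f + w))
-41*(-86) + o(v(6, 6), 10) = -41*(-86) + (-⅐ + 3/(35 + 6 + 6*6) + 3*10)/(1/(35 + 6 + 6*6) + 10) = 3526 + (-⅐ + 3/(35 + 6 + 36) + 30)/(1/(35 + 6 + 36) + 10) = 3526 + (-⅐ + 3/77 + 30)/(1/77 + 10) = 3526 + (-⅐ + 3*(1/77) + 30)/(1/77 + 10) = 3526 + (-⅐ + 3/77 + 30)/(771/77) = 3526 + (77/771)*(2302/77) = 3526 + 2302/771 = 2720848/771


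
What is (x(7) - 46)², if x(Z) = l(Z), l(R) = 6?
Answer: 1600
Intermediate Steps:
x(Z) = 6
(x(7) - 46)² = (6 - 46)² = (-40)² = 1600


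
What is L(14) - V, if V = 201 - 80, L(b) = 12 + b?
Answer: -95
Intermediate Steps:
V = 121
L(14) - V = (12 + 14) - 1*121 = 26 - 121 = -95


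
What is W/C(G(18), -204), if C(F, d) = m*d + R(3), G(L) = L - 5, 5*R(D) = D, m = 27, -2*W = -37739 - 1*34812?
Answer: -362755/55074 ≈ -6.5867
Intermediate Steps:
W = 72551/2 (W = -(-37739 - 1*34812)/2 = -(-37739 - 34812)/2 = -½*(-72551) = 72551/2 ≈ 36276.)
R(D) = D/5
G(L) = -5 + L
C(F, d) = ⅗ + 27*d (C(F, d) = 27*d + (⅕)*3 = 27*d + ⅗ = ⅗ + 27*d)
W/C(G(18), -204) = 72551/(2*(⅗ + 27*(-204))) = 72551/(2*(⅗ - 5508)) = 72551/(2*(-27537/5)) = (72551/2)*(-5/27537) = -362755/55074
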